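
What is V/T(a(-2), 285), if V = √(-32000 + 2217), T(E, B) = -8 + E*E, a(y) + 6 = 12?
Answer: I*√29783/28 ≈ 6.1635*I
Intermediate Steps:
a(y) = 6 (a(y) = -6 + 12 = 6)
T(E, B) = -8 + E²
V = I*√29783 (V = √(-29783) = I*√29783 ≈ 172.58*I)
V/T(a(-2), 285) = (I*√29783)/(-8 + 6²) = (I*√29783)/(-8 + 36) = (I*√29783)/28 = (I*√29783)*(1/28) = I*√29783/28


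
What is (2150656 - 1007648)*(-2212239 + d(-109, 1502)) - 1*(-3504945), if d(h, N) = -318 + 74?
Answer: -2528882263919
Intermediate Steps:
d(h, N) = -244
(2150656 - 1007648)*(-2212239 + d(-109, 1502)) - 1*(-3504945) = (2150656 - 1007648)*(-2212239 - 244) - 1*(-3504945) = 1143008*(-2212483) + 3504945 = -2528885768864 + 3504945 = -2528882263919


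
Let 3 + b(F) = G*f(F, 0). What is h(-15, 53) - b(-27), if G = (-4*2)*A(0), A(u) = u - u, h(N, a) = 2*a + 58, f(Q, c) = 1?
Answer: 167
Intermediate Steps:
h(N, a) = 58 + 2*a
A(u) = 0
G = 0 (G = -4*2*0 = -8*0 = 0)
b(F) = -3 (b(F) = -3 + 0*1 = -3 + 0 = -3)
h(-15, 53) - b(-27) = (58 + 2*53) - 1*(-3) = (58 + 106) + 3 = 164 + 3 = 167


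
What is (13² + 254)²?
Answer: 178929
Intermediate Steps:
(13² + 254)² = (169 + 254)² = 423² = 178929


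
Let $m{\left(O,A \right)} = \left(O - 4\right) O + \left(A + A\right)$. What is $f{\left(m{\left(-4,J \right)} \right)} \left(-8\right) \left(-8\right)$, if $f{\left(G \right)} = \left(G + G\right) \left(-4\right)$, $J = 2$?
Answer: $-18432$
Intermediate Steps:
$m{\left(O,A \right)} = 2 A + O \left(-4 + O\right)$ ($m{\left(O,A \right)} = \left(-4 + O\right) O + 2 A = O \left(-4 + O\right) + 2 A = 2 A + O \left(-4 + O\right)$)
$f{\left(G \right)} = - 8 G$ ($f{\left(G \right)} = 2 G \left(-4\right) = - 8 G$)
$f{\left(m{\left(-4,J \right)} \right)} \left(-8\right) \left(-8\right) = - 8 \left(\left(-4\right)^{2} - -16 + 2 \cdot 2\right) \left(-8\right) \left(-8\right) = - 8 \left(16 + 16 + 4\right) \left(-8\right) \left(-8\right) = \left(-8\right) 36 \left(-8\right) \left(-8\right) = \left(-288\right) \left(-8\right) \left(-8\right) = 2304 \left(-8\right) = -18432$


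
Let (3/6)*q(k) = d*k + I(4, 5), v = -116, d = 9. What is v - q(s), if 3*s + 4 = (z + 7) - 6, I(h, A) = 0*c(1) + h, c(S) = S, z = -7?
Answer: -64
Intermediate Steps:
I(h, A) = h (I(h, A) = 0*1 + h = 0 + h = h)
s = -10/3 (s = -4/3 + ((-7 + 7) - 6)/3 = -4/3 + (0 - 6)/3 = -4/3 + (⅓)*(-6) = -4/3 - 2 = -10/3 ≈ -3.3333)
q(k) = 8 + 18*k (q(k) = 2*(9*k + 4) = 2*(4 + 9*k) = 8 + 18*k)
v - q(s) = -116 - (8 + 18*(-10/3)) = -116 - (8 - 60) = -116 - 1*(-52) = -116 + 52 = -64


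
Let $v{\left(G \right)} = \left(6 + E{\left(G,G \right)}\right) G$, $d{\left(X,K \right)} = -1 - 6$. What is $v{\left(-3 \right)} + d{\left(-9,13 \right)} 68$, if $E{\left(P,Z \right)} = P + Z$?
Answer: $-476$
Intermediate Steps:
$d{\left(X,K \right)} = -7$
$v{\left(G \right)} = G \left(6 + 2 G\right)$ ($v{\left(G \right)} = \left(6 + \left(G + G\right)\right) G = \left(6 + 2 G\right) G = G \left(6 + 2 G\right)$)
$v{\left(-3 \right)} + d{\left(-9,13 \right)} 68 = 2 \left(-3\right) \left(3 - 3\right) - 476 = 2 \left(-3\right) 0 - 476 = 0 - 476 = -476$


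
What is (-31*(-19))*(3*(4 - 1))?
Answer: 5301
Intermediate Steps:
(-31*(-19))*(3*(4 - 1)) = 589*(3*3) = 589*9 = 5301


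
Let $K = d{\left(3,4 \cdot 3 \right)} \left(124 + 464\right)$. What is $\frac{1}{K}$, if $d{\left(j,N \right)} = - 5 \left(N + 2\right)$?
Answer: $- \frac{1}{41160} \approx -2.4295 \cdot 10^{-5}$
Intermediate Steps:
$d{\left(j,N \right)} = -10 - 5 N$ ($d{\left(j,N \right)} = - 5 \left(2 + N\right) = -10 - 5 N$)
$K = -41160$ ($K = \left(-10 - 5 \cdot 4 \cdot 3\right) \left(124 + 464\right) = \left(-10 - 60\right) 588 = \left(-70\right) 588 = -41160$)
$\frac{1}{K} = \frac{1}{-41160} = - \frac{1}{41160}$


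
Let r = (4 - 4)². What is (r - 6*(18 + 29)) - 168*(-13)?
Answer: 1902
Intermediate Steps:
r = 0 (r = 0² = 0)
(r - 6*(18 + 29)) - 168*(-13) = (0 - 6*(18 + 29)) - 168*(-13) = (0 - 6*47) + 2184 = (0 - 282) + 2184 = -282 + 2184 = 1902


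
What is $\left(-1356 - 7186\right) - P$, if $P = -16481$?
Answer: $7939$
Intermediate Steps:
$\left(-1356 - 7186\right) - P = \left(-1356 - 7186\right) - -16481 = -8542 + 16481 = 7939$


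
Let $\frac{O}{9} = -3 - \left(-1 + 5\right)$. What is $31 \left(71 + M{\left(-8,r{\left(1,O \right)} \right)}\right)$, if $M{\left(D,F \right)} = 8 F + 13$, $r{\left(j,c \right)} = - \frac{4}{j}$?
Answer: $1612$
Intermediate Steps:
$O = -63$ ($O = 9 \left(-3 - \left(-1 + 5\right)\right) = 9 \left(-3 - 4\right) = 9 \left(-7\right) = -63$)
$M{\left(D,F \right)} = 13 + 8 F$
$31 \left(71 + M{\left(-8,r{\left(1,O \right)} \right)}\right) = 31 \left(71 + \left(13 + 8 \left(- \frac{4}{1}\right)\right)\right) = 31 \left(71 + \left(13 + 8 \left(\left(-4\right) 1\right)\right)\right) = 31 \left(71 + \left(13 + 8 \left(-4\right)\right)\right) = 31 \left(71 + \left(13 - 32\right)\right) = 31 \left(71 - 19\right) = 31 \cdot 52 = 1612$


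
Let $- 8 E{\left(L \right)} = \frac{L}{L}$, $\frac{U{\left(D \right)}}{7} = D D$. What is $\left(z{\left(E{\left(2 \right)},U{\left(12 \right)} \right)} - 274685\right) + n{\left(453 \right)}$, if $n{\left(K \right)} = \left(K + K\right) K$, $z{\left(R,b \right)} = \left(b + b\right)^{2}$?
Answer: $4199989$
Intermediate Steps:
$U{\left(D \right)} = 7 D^{2}$ ($U{\left(D \right)} = 7 D D = 7 D^{2}$)
$E{\left(L \right)} = - \frac{1}{8}$ ($E{\left(L \right)} = - \frac{L \frac{1}{L}}{8} = \left(- \frac{1}{8}\right) 1 = - \frac{1}{8}$)
$z{\left(R,b \right)} = 4 b^{2}$ ($z{\left(R,b \right)} = \left(2 b\right)^{2} = 4 b^{2}$)
$n{\left(K \right)} = 2 K^{2}$ ($n{\left(K \right)} = 2 K K = 2 K^{2}$)
$\left(z{\left(E{\left(2 \right)},U{\left(12 \right)} \right)} - 274685\right) + n{\left(453 \right)} = \left(4 \left(7 \cdot 12^{2}\right)^{2} - 274685\right) + 2 \cdot 453^{2} = \left(4 \left(7 \cdot 144\right)^{2} - 274685\right) + 2 \cdot 205209 = \left(4 \cdot 1008^{2} - 274685\right) + 410418 = \left(4 \cdot 1016064 - 274685\right) + 410418 = \left(4064256 - 274685\right) + 410418 = 3789571 + 410418 = 4199989$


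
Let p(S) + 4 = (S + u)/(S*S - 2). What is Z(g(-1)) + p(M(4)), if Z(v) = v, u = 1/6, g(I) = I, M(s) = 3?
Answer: -191/42 ≈ -4.5476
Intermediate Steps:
u = ⅙ ≈ 0.16667
p(S) = -4 + (⅙ + S)/(-2 + S²) (p(S) = -4 + (S + ⅙)/(S*S - 2) = -4 + (⅙ + S)/(S² - 2) = -4 + (⅙ + S)/(-2 + S²))
Z(g(-1)) + p(M(4)) = -1 + (49/6 + 3 - 4*3²)/(-2 + 3²) = -1 + (49/6 + 3 - 4*9)/(-2 + 9) = -1 + (49/6 + 3 - 36)/7 = -1 + (⅐)*(-149/6) = -1 - 149/42 = -191/42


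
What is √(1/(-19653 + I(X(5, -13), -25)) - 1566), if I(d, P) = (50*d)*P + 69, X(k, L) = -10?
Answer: I*√19646668195/3542 ≈ 39.573*I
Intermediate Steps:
I(d, P) = 69 + 50*P*d (I(d, P) = 50*P*d + 69 = 69 + 50*P*d)
√(1/(-19653 + I(X(5, -13), -25)) - 1566) = √(1/(-19653 + (69 + 50*(-25)*(-10))) - 1566) = √(1/(-19653 + (69 + 12500)) - 1566) = √(1/(-19653 + 12569) - 1566) = √(1/(-7084) - 1566) = √(-1/7084 - 1566) = √(-11093545/7084) = I*√19646668195/3542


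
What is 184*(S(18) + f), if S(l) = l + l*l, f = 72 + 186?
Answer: 110400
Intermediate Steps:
f = 258
S(l) = l + l²
184*(S(18) + f) = 184*(18*(1 + 18) + 258) = 184*(18*19 + 258) = 184*(342 + 258) = 184*600 = 110400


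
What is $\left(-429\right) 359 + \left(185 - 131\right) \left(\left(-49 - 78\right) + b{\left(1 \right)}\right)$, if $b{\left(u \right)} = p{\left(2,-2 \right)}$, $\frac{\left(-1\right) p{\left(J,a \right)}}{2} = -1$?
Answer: $-160761$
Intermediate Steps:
$p{\left(J,a \right)} = 2$ ($p{\left(J,a \right)} = \left(-2\right) \left(-1\right) = 2$)
$b{\left(u \right)} = 2$
$\left(-429\right) 359 + \left(185 - 131\right) \left(\left(-49 - 78\right) + b{\left(1 \right)}\right) = \left(-429\right) 359 + \left(185 - 131\right) \left(\left(-49 - 78\right) + 2\right) = -154011 + 54 \left(-127 + 2\right) = -154011 + 54 \left(-125\right) = -154011 - 6750 = -160761$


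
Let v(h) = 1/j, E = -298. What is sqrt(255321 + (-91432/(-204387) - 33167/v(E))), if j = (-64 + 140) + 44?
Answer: I*sqrt(155596563295151727)/204387 ≈ 1930.0*I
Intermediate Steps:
j = 120 (j = 76 + 44 = 120)
v(h) = 1/120
sqrt(255321 + (-91432/(-204387) - 33167/v(E))) = sqrt(255321 + (-91432/(-204387) - 33167/1/120)) = sqrt(255321 + (-91432*(-1/204387) - 33167*120)) = sqrt(255321 + (91432/204387 - 3980040)) = sqrt(255321 - 813468344048/204387) = sqrt(-761284050821/204387) = I*sqrt(155596563295151727)/204387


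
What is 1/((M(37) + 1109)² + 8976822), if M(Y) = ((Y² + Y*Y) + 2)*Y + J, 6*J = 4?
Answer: 9/94617977359 ≈ 9.5119e-11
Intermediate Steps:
J = ⅔ (J = (⅙)*4 = ⅔ ≈ 0.66667)
M(Y) = ⅔ + Y*(2 + 2*Y²) (M(Y) = ((Y² + Y*Y) + 2)*Y + ⅔ = ((Y² + Y²) + 2)*Y + ⅔ = (2*Y² + 2)*Y + ⅔ = (2 + 2*Y²)*Y + ⅔ = Y*(2 + 2*Y²) + ⅔ = ⅔ + Y*(2 + 2*Y²))
1/((M(37) + 1109)² + 8976822) = 1/(((⅔ + 2*37 + 2*37³) + 1109)² + 8976822) = 1/(((⅔ + 74 + 2*50653) + 1109)² + 8976822) = 1/(((⅔ + 74 + 101306) + 1109)² + 8976822) = 1/((304142/3 + 1109)² + 8976822) = 1/((307469/3)² + 8976822) = 1/(94537185961/9 + 8976822) = 1/(94617977359/9) = 9/94617977359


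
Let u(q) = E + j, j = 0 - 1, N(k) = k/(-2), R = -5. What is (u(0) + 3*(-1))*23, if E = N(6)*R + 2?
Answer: 299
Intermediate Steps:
N(k) = -k/2 (N(k) = k*(-½) = -k/2)
E = 17 (E = -½*6*(-5) + 2 = -3*(-5) + 2 = 15 + 2 = 17)
j = -1
u(q) = 16 (u(q) = 17 - 1 = 16)
(u(0) + 3*(-1))*23 = (16 + 3*(-1))*23 = (16 - 3)*23 = 13*23 = 299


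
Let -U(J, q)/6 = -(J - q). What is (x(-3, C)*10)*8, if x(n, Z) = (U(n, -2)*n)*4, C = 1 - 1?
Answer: 5760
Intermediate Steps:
U(J, q) = -6*q + 6*J (U(J, q) = -(-6)*(J - q) = -6*(q - J) = -6*q + 6*J)
C = 0
x(n, Z) = 4*n*(12 + 6*n) (x(n, Z) = ((-6*(-2) + 6*n)*n)*4 = ((12 + 6*n)*n)*4 = (n*(12 + 6*n))*4 = 4*n*(12 + 6*n))
(x(-3, C)*10)*8 = ((24*(-3)*(2 - 3))*10)*8 = ((24*(-3)*(-1))*10)*8 = (72*10)*8 = 720*8 = 5760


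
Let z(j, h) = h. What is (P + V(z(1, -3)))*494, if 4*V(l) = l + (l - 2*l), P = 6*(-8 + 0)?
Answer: -23712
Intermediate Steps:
P = -48 (P = 6*(-8) = -48)
V(l) = 0 (V(l) = (l + (l - 2*l))/4 = (l - l)/4 = (¼)*0 = 0)
(P + V(z(1, -3)))*494 = (-48 + 0)*494 = -48*494 = -23712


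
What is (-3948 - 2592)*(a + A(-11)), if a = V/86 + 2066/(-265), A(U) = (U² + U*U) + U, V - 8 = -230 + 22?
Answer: -3292114356/2279 ≈ -1.4445e+6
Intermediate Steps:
V = -200 (V = 8 + (-230 + 22) = 8 - 208 = -200)
A(U) = U + 2*U² (A(U) = (U² + U²) + U = 2*U² + U = U + 2*U²)
a = -115338/11395 (a = -200/86 + 2066/(-265) = -200*1/86 + 2066*(-1/265) = -100/43 - 2066/265 = -115338/11395 ≈ -10.122)
(-3948 - 2592)*(a + A(-11)) = (-3948 - 2592)*(-115338/11395 - 11*(1 + 2*(-11))) = -6540*(-115338/11395 - 11*(1 - 22)) = -6540*(-115338/11395 - 11*(-21)) = -6540*(-115338/11395 + 231) = -6540*2516907/11395 = -3292114356/2279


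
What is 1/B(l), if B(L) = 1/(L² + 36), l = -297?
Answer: 88245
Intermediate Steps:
B(L) = 1/(36 + L²)
1/B(l) = 1/(1/(36 + (-297)²)) = 1/(1/(36 + 88209)) = 1/(1/88245) = 88245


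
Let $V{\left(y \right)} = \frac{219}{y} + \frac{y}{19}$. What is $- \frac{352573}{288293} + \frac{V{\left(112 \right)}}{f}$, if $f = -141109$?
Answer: $- \frac{105875419451061}{86568608201936} \approx -1.223$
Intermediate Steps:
$V{\left(y \right)} = \frac{219}{y} + \frac{y}{19}$ ($V{\left(y \right)} = \frac{219}{y} + y \frac{1}{19} = \frac{219}{y} + \frac{y}{19}$)
$- \frac{352573}{288293} + \frac{V{\left(112 \right)}}{f} = - \frac{352573}{288293} + \frac{\frac{219}{112} + \frac{1}{19} \cdot 112}{-141109} = \left(-352573\right) \frac{1}{288293} + \left(219 \cdot \frac{1}{112} + \frac{112}{19}\right) \left(- \frac{1}{141109}\right) = - \frac{352573}{288293} + \left(\frac{219}{112} + \frac{112}{19}\right) \left(- \frac{1}{141109}\right) = - \frac{352573}{288293} + \frac{16705}{2128} \left(- \frac{1}{141109}\right) = - \frac{352573}{288293} - \frac{16705}{300279952} = - \frac{105875419451061}{86568608201936}$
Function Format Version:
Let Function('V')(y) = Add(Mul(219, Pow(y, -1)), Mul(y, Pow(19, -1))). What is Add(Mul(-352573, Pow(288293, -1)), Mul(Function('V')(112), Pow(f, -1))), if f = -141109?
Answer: Rational(-105875419451061, 86568608201936) ≈ -1.2230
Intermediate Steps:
Function('V')(y) = Add(Mul(219, Pow(y, -1)), Mul(Rational(1, 19), y)) (Function('V')(y) = Add(Mul(219, Pow(y, -1)), Mul(y, Rational(1, 19))) = Add(Mul(219, Pow(y, -1)), Mul(Rational(1, 19), y)))
Add(Mul(-352573, Pow(288293, -1)), Mul(Function('V')(112), Pow(f, -1))) = Add(Mul(-352573, Pow(288293, -1)), Mul(Add(Mul(219, Pow(112, -1)), Mul(Rational(1, 19), 112)), Pow(-141109, -1))) = Add(Mul(-352573, Rational(1, 288293)), Mul(Add(Mul(219, Rational(1, 112)), Rational(112, 19)), Rational(-1, 141109))) = Add(Rational(-352573, 288293), Mul(Add(Rational(219, 112), Rational(112, 19)), Rational(-1, 141109))) = Add(Rational(-352573, 288293), Mul(Rational(16705, 2128), Rational(-1, 141109))) = Add(Rational(-352573, 288293), Rational(-16705, 300279952)) = Rational(-105875419451061, 86568608201936)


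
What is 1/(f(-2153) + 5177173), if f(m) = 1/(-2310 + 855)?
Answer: 1455/7532786714 ≈ 1.9316e-7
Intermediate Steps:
f(m) = -1/1455 (f(m) = 1/(-1455) = -1/1455)
1/(f(-2153) + 5177173) = 1/(-1/1455 + 5177173) = 1/(7532786714/1455) = 1455/7532786714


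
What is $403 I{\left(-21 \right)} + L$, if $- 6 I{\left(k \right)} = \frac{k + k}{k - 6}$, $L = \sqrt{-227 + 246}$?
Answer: $- \frac{2821}{27} + \sqrt{19} \approx -100.12$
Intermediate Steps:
$L = \sqrt{19} \approx 4.3589$
$I{\left(k \right)} = - \frac{k}{3 \left(-6 + k\right)}$ ($I{\left(k \right)} = - \frac{\left(k + k\right) \frac{1}{k - 6}}{6} = - \frac{2 k \frac{1}{-6 + k}}{6} = - \frac{k}{3 \left(-6 + k\right)}$)
$403 I{\left(-21 \right)} + L = 403 \left(\left(-1\right) \left(-21\right) \frac{1}{-18 + 3 \left(-21\right)}\right) + \sqrt{19} = 403 \left(\left(-1\right) \left(-21\right) \frac{1}{-18 - 63}\right) + \sqrt{19} = 403 \left(\left(-1\right) \left(-21\right) \frac{1}{-81}\right) + \sqrt{19} = 403 \left(\left(-1\right) \left(-21\right) \left(- \frac{1}{81}\right)\right) + \sqrt{19} = 403 \left(- \frac{7}{27}\right) + \sqrt{19} = - \frac{2821}{27} + \sqrt{19}$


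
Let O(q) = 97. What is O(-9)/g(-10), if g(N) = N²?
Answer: 97/100 ≈ 0.97000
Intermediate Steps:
O(-9)/g(-10) = 97/((-10)²) = 97/100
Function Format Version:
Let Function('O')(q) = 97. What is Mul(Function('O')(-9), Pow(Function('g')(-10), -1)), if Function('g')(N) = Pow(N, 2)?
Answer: Rational(97, 100) ≈ 0.97000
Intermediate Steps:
Mul(Function('O')(-9), Pow(Function('g')(-10), -1)) = Mul(97, Pow(Pow(-10, 2), -1)) = Mul(97, Pow(100, -1)) = Mul(97, Rational(1, 100)) = Rational(97, 100)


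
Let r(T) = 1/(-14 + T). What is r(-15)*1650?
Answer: -1650/29 ≈ -56.897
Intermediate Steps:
r(-15)*1650 = 1650/(-14 - 15) = 1650/(-29) = -1/29*1650 = -1650/29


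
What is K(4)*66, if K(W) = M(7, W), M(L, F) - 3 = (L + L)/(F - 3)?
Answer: 1122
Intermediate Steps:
M(L, F) = 3 + 2*L/(-3 + F) (M(L, F) = 3 + (L + L)/(F - 3) = 3 + (2*L)/(-3 + F) = 3 + 2*L/(-3 + F))
K(W) = (5 + 3*W)/(-3 + W) (K(W) = (-9 + 2*7 + 3*W)/(-3 + W) = (-9 + 14 + 3*W)/(-3 + W) = (5 + 3*W)/(-3 + W))
K(4)*66 = ((5 + 3*4)/(-3 + 4))*66 = ((5 + 12)/1)*66 = (1*17)*66 = 17*66 = 1122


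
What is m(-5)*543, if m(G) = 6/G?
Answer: -3258/5 ≈ -651.60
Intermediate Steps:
m(-5)*543 = (6/(-5))*543 = (6*(-1/5))*543 = -6/5*543 = -3258/5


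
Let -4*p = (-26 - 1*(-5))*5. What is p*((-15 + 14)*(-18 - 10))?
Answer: 735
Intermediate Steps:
p = 105/4 (p = -(-26 - 1*(-5))*5/4 = -(-26 + 5)*5/4 = -(-21)*5/4 = -¼*(-105) = 105/4 ≈ 26.250)
p*((-15 + 14)*(-18 - 10)) = 105*((-15 + 14)*(-18 - 10))/4 = 105*(-1*(-28))/4 = (105/4)*28 = 735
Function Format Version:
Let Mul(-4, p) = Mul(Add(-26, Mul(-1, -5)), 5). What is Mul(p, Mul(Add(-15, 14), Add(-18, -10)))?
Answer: 735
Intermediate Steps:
p = Rational(105, 4) (p = Mul(Rational(-1, 4), Mul(Add(-26, Mul(-1, -5)), 5)) = Mul(Rational(-1, 4), Mul(Add(-26, 5), 5)) = Mul(Rational(-1, 4), Mul(-21, 5)) = Mul(Rational(-1, 4), -105) = Rational(105, 4) ≈ 26.250)
Mul(p, Mul(Add(-15, 14), Add(-18, -10))) = Mul(Rational(105, 4), Mul(Add(-15, 14), Add(-18, -10))) = Mul(Rational(105, 4), Mul(-1, -28)) = Mul(Rational(105, 4), 28) = 735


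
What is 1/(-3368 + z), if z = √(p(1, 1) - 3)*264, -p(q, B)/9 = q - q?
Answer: -421/1444064 - 33*I*√3/1444064 ≈ -0.00029154 - 3.9581e-5*I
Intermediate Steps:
p(q, B) = 0 (p(q, B) = -9*(q - q) = -9*0 = 0)
z = 264*I*√3 (z = √(0 - 3)*264 = √(-3)*264 = (I*√3)*264 = 264*I*√3 ≈ 457.26*I)
1/(-3368 + z) = 1/(-3368 + 264*I*√3)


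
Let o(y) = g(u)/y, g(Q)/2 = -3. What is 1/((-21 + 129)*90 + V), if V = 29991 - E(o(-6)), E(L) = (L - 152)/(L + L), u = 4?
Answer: 2/79573 ≈ 2.5134e-5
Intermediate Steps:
g(Q) = -6 (g(Q) = 2*(-3) = -6)
o(y) = -6/y
E(L) = (-152 + L)/(2*L) (E(L) = (-152 + L)/((2*L)) = (-152 + L)*(1/(2*L)) = (-152 + L)/(2*L))
V = 60133/2 (V = 29991 - (-152 - 6/(-6))/(2*((-6/(-6)))) = 29991 - (-152 - 6*(-⅙))/(2*((-6*(-⅙)))) = 29991 - (-152 + 1)/(2*1) = 29991 - (-151)/2 = 29991 - 1*(-151/2) = 29991 + 151/2 = 60133/2 ≈ 30067.)
1/((-21 + 129)*90 + V) = 1/((-21 + 129)*90 + 60133/2) = 1/(108*90 + 60133/2) = 1/(9720 + 60133/2) = 1/(79573/2) = 2/79573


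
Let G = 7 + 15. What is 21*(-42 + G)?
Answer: -420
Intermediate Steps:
G = 22
21*(-42 + G) = 21*(-42 + 22) = 21*(-20) = -420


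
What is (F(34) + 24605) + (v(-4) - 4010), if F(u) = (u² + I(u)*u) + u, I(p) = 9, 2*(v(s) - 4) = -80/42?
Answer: 463975/21 ≈ 22094.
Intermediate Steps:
v(s) = 64/21 (v(s) = 4 + (-80/42)/2 = 4 + (-80*1/42)/2 = 4 + (½)*(-40/21) = 4 - 20/21 = 64/21)
F(u) = u² + 10*u (F(u) = (u² + 9*u) + u = u² + 10*u)
(F(34) + 24605) + (v(-4) - 4010) = (34*(10 + 34) + 24605) + (64/21 - 4010) = (34*44 + 24605) - 84146/21 = (1496 + 24605) - 84146/21 = 26101 - 84146/21 = 463975/21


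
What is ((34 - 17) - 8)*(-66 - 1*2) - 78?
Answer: -690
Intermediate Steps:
((34 - 17) - 8)*(-66 - 1*2) - 78 = (17 - 8)*(-66 - 2) - 78 = 9*(-68) - 78 = -612 - 78 = -690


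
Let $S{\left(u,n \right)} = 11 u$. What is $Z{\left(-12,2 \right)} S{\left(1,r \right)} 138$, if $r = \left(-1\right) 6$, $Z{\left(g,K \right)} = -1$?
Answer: $-1518$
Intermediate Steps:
$r = -6$
$Z{\left(-12,2 \right)} S{\left(1,r \right)} 138 = - 11 \cdot 1 \cdot 138 = \left(-1\right) 11 \cdot 138 = \left(-11\right) 138 = -1518$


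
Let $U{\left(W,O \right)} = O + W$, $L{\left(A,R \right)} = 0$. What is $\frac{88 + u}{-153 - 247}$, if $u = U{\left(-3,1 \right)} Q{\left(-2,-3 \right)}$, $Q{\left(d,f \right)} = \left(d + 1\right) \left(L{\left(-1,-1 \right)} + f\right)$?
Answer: $- \frac{41}{200} \approx -0.205$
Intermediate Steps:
$Q{\left(d,f \right)} = f \left(1 + d\right)$ ($Q{\left(d,f \right)} = \left(d + 1\right) \left(0 + f\right) = \left(1 + d\right) f = f \left(1 + d\right)$)
$u = -6$ ($u = \left(1 - 3\right) \left(- 3 \left(1 - 2\right)\right) = - 2 \left(\left(-3\right) \left(-1\right)\right) = \left(-2\right) 3 = -6$)
$\frac{88 + u}{-153 - 247} = \frac{88 - 6}{-153 - 247} = \frac{82}{-400} = 82 \left(- \frac{1}{400}\right) = - \frac{41}{200}$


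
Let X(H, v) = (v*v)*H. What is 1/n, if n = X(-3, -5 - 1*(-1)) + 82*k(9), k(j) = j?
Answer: 1/690 ≈ 0.0014493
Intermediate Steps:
X(H, v) = H*v² (X(H, v) = v²*H = H*v²)
n = 690 (n = -3*(-5 - 1*(-1))² + 82*9 = -3*(-5 + 1)² + 738 = -3*(-4)² + 738 = -3*16 + 738 = -48 + 738 = 690)
1/n = 1/690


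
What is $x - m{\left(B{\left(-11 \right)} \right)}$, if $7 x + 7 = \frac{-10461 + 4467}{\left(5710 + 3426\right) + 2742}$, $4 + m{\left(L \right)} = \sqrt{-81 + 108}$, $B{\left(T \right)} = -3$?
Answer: $\frac{121722}{41573} - 3 \sqrt{3} \approx -2.2682$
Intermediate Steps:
$m{\left(L \right)} = -4 + 3 \sqrt{3}$ ($m{\left(L \right)} = -4 + \sqrt{-81 + 108} = -4 + \sqrt{27} = -4 + 3 \sqrt{3}$)
$x = - \frac{44570}{41573}$ ($x = -1 + \frac{\left(-10461 + 4467\right) \frac{1}{\left(5710 + 3426\right) + 2742}}{7} = -1 + \frac{\left(-5994\right) \frac{1}{9136 + 2742}}{7} = -1 + \frac{\left(-5994\right) \frac{1}{11878}}{7} = -1 + \frac{1}{7} \left(- \frac{2997}{5939}\right) = -1 - \frac{2997}{41573} = - \frac{44570}{41573} \approx -1.0721$)
$x - m{\left(B{\left(-11 \right)} \right)} = - \frac{44570}{41573} - \left(-4 + 3 \sqrt{3}\right) = - \frac{44570}{41573} + \left(4 - 3 \sqrt{3}\right) = \frac{121722}{41573} - 3 \sqrt{3}$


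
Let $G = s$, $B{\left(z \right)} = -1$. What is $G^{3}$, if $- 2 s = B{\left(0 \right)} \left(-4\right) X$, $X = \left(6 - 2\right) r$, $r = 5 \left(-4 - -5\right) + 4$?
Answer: $-373248$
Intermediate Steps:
$r = 9$ ($r = 5 \left(-4 + 5\right) + 4 = 5 \cdot 1 + 4 = 5 + 4 = 9$)
$X = 36$ ($X = \left(6 - 2\right) 9 = 4 \cdot 9 = 36$)
$s = -72$ ($s = - \frac{\left(-1\right) \left(-4\right) 36}{2} = - \frac{4 \cdot 36}{2} = \left(- \frac{1}{2}\right) 144 = -72$)
$G = -72$
$G^{3} = \left(-72\right)^{3} = -373248$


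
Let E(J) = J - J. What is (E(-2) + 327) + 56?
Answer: 383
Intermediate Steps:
E(J) = 0
(E(-2) + 327) + 56 = (0 + 327) + 56 = 327 + 56 = 383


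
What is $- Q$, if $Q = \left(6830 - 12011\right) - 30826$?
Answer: $36007$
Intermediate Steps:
$Q = -36007$ ($Q = -5181 - 30826 = -36007$)
$- Q = \left(-1\right) \left(-36007\right) = 36007$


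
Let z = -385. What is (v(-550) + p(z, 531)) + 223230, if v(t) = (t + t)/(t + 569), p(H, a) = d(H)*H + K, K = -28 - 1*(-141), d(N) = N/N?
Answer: 4235102/19 ≈ 2.2290e+5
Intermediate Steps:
d(N) = 1
K = 113 (K = -28 + 141 = 113)
p(H, a) = 113 + H (p(H, a) = 1*H + 113 = H + 113 = 113 + H)
v(t) = 2*t/(569 + t) (v(t) = (2*t)/(569 + t) = 2*t/(569 + t))
(v(-550) + p(z, 531)) + 223230 = (2*(-550)/(569 - 550) + (113 - 385)) + 223230 = (2*(-550)/19 - 272) + 223230 = (2*(-550)*(1/19) - 272) + 223230 = (-1100/19 - 272) + 223230 = -6268/19 + 223230 = 4235102/19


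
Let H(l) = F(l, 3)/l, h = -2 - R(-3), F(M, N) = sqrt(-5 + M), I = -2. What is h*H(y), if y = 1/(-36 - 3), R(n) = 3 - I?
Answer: 98*I*sqrt(39) ≈ 612.01*I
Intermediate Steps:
R(n) = 5 (R(n) = 3 - 1*(-2) = 3 + 2 = 5)
h = -7 (h = -2 - 1*5 = -2 - 5 = -7)
y = -1/39 (y = 1/(-39) = -1/39 ≈ -0.025641)
H(l) = sqrt(-5 + l)/l
h*H(y) = -7*sqrt(-5 - 1/39)/(-1/39) = -(-273)*sqrt(-196/39) = -(-273)*14*I*sqrt(39)/39 = -(-98)*I*sqrt(39) = 98*I*sqrt(39)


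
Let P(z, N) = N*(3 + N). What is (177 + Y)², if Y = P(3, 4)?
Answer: 42025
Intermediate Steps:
Y = 28 (Y = 4*(3 + 4) = 4*7 = 28)
(177 + Y)² = (177 + 28)² = 205² = 42025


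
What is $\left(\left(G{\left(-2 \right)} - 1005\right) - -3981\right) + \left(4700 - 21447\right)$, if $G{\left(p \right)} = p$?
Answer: $-13773$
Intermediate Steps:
$\left(\left(G{\left(-2 \right)} - 1005\right) - -3981\right) + \left(4700 - 21447\right) = \left(\left(-2 - 1005\right) - -3981\right) + \left(4700 - 21447\right) = \left(\left(-2 - 1005\right) + 3981\right) + \left(4700 - 21447\right) = \left(-1007 + 3981\right) - 16747 = 2974 - 16747 = -13773$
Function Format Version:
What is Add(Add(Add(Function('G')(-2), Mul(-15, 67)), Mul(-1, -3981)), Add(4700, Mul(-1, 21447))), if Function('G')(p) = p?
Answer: -13773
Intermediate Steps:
Add(Add(Add(Function('G')(-2), Mul(-15, 67)), Mul(-1, -3981)), Add(4700, Mul(-1, 21447))) = Add(Add(Add(-2, Mul(-15, 67)), Mul(-1, -3981)), Add(4700, Mul(-1, 21447))) = Add(Add(Add(-2, -1005), 3981), Add(4700, -21447)) = Add(Add(-1007, 3981), -16747) = Add(2974, -16747) = -13773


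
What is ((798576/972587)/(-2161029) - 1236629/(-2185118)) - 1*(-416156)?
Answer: 49006771636050174697997/117760419149699326 ≈ 4.1616e+5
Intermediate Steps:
((798576/972587)/(-2161029) - 1236629/(-2185118)) - 1*(-416156) = ((798576*(1/972587))*(-1/2161029) - 1236629*(-1/2185118)) + 416156 = ((798576/972587)*(-1/2161029) + 1236629/2185118) + 416156 = (-266192/700596237341 + 1236629/2185118) + 416156 = 66644387901987141/117760419149699326 + 416156 = 49006771636050174697997/117760419149699326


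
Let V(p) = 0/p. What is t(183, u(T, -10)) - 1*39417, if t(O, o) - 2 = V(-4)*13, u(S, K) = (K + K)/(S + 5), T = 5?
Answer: -39415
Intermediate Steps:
V(p) = 0
u(S, K) = 2*K/(5 + S) (u(S, K) = (2*K)/(5 + S) = 2*K/(5 + S))
t(O, o) = 2 (t(O, o) = 2 + 0*13 = 2 + 0 = 2)
t(183, u(T, -10)) - 1*39417 = 2 - 1*39417 = 2 - 39417 = -39415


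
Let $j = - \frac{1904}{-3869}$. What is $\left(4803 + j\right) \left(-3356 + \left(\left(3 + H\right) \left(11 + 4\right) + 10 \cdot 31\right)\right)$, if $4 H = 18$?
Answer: $- \frac{109036499437}{7738} \approx -1.4091 \cdot 10^{7}$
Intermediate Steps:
$H = \frac{9}{2}$ ($H = \frac{1}{4} \cdot 18 = \frac{9}{2} \approx 4.5$)
$j = \frac{1904}{3869}$ ($j = \left(-1904\right) \left(- \frac{1}{3869}\right) = \frac{1904}{3869} \approx 0.49212$)
$\left(4803 + j\right) \left(-3356 + \left(\left(3 + H\right) \left(11 + 4\right) + 10 \cdot 31\right)\right) = \left(4803 + \frac{1904}{3869}\right) \left(-3356 + \left(\left(3 + \frac{9}{2}\right) \left(11 + 4\right) + 10 \cdot 31\right)\right) = \frac{18584711 \left(-3356 + \left(\frac{15}{2} \cdot 15 + 310\right)\right)}{3869} = \frac{18584711 \left(-3356 + \left(\frac{225}{2} + 310\right)\right)}{3869} = \frac{18584711 \left(-3356 + \frac{845}{2}\right)}{3869} = \frac{18584711}{3869} \left(- \frac{5867}{2}\right) = - \frac{109036499437}{7738}$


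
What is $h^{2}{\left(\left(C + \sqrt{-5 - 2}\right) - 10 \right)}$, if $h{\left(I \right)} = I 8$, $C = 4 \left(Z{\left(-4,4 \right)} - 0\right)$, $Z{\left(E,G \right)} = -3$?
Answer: $30528 - 2816 i \sqrt{7} \approx 30528.0 - 7450.4 i$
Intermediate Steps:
$C = -12$ ($C = 4 \left(-3 - 0\right) = 4 \left(-3 + \left(-2 + 2\right)\right) = 4 \left(-3 + 0\right) = 4 \left(-3\right) = -12$)
$h{\left(I \right)} = 8 I$
$h^{2}{\left(\left(C + \sqrt{-5 - 2}\right) - 10 \right)} = \left(8 \left(\left(-12 + \sqrt{-5 - 2}\right) - 10\right)\right)^{2} = \left(8 \left(\left(-12 + \sqrt{-7}\right) - 10\right)\right)^{2} = \left(8 \left(\left(-12 + i \sqrt{7}\right) - 10\right)\right)^{2} = \left(8 \left(-22 + i \sqrt{7}\right)\right)^{2} = \left(-176 + 8 i \sqrt{7}\right)^{2}$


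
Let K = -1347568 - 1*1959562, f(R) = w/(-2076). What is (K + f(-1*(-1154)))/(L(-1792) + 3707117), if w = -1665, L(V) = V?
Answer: -457706681/512816980 ≈ -0.89253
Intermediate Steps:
f(R) = 555/692 (f(R) = -1665/(-2076) = -1665*(-1/2076) = 555/692)
K = -3307130 (K = -1347568 - 1959562 = -3307130)
(K + f(-1*(-1154)))/(L(-1792) + 3707117) = (-3307130 + 555/692)/(-1792 + 3707117) = -2288533405/692/3705325 = -2288533405/692*1/3705325 = -457706681/512816980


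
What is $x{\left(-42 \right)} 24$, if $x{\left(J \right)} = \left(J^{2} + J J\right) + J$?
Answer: $83664$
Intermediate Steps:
$x{\left(J \right)} = J + 2 J^{2}$ ($x{\left(J \right)} = \left(J^{2} + J^{2}\right) + J = 2 J^{2} + J = J + 2 J^{2}$)
$x{\left(-42 \right)} 24 = - 42 \left(1 + 2 \left(-42\right)\right) 24 = - 42 \left(1 - 84\right) 24 = \left(-42\right) \left(-83\right) 24 = 3486 \cdot 24 = 83664$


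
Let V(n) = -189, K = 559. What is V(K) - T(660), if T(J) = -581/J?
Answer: -124159/660 ≈ -188.12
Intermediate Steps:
V(K) - T(660) = -189 - (-581)/660 = -189 - 1*(-581/660) = -189 + 581/660 = -124159/660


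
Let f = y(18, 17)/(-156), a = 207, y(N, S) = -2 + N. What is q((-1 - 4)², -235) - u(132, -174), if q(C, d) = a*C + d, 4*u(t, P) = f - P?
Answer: 381929/78 ≈ 4896.5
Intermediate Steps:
f = -4/39 (f = (-2 + 18)/(-156) = 16*(-1/156) = -4/39 ≈ -0.10256)
u(t, P) = -1/39 - P/4 (u(t, P) = (-4/39 - P)/4 = -1/39 - P/4)
q(C, d) = d + 207*C (q(C, d) = 207*C + d = d + 207*C)
q((-1 - 4)², -235) - u(132, -174) = (-235 + 207*(-1 - 4)²) - (-1/39 - ¼*(-174)) = (-235 + 207*(-5)²) - (-1/39 + 87/2) = (-235 + 207*25) - 1*3391/78 = (-235 + 5175) - 3391/78 = 4940 - 3391/78 = 381929/78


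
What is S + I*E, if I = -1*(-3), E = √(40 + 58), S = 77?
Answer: 77 + 21*√2 ≈ 106.70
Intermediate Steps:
E = 7*√2 (E = √98 = 7*√2 ≈ 9.8995)
I = 3
S + I*E = 77 + 3*(7*√2) = 77 + 21*√2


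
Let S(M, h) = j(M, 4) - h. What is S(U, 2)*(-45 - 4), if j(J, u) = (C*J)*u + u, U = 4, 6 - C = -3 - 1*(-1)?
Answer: -6370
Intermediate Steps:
C = 8 (C = 6 - (-3 - 1*(-1)) = 6 - (-3 + 1) = 6 - 1*(-2) = 6 + 2 = 8)
j(J, u) = u + 8*J*u (j(J, u) = (8*J)*u + u = 8*J*u + u = u + 8*J*u)
S(M, h) = 4 - h + 32*M (S(M, h) = 4*(1 + 8*M) - h = (4 + 32*M) - h = 4 - h + 32*M)
S(U, 2)*(-45 - 4) = (4 - 1*2 + 32*4)*(-45 - 4) = (4 - 2 + 128)*(-49) = 130*(-49) = -6370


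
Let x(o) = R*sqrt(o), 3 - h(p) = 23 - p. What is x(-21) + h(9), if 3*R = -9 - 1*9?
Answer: -11 - 6*I*sqrt(21) ≈ -11.0 - 27.495*I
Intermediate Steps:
R = -6 (R = (-9 - 1*9)/3 = (-9 - 9)/3 = (1/3)*(-18) = -6)
h(p) = -20 + p (h(p) = 3 - (23 - p) = 3 + (-23 + p) = -20 + p)
x(o) = -6*sqrt(o)
x(-21) + h(9) = -6*I*sqrt(21) + (-20 + 9) = -6*I*sqrt(21) - 11 = -11 - 6*I*sqrt(21)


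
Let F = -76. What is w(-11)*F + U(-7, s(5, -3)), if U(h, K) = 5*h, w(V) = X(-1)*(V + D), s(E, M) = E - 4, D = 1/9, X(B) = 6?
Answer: 14791/3 ≈ 4930.3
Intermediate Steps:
D = 1/9 ≈ 0.11111
s(E, M) = -4 + E
w(V) = 2/3 + 6*V (w(V) = 6*(V + 1/9) = 6*(1/9 + V) = 2/3 + 6*V)
w(-11)*F + U(-7, s(5, -3)) = (2/3 + 6*(-11))*(-76) + 5*(-7) = (2/3 - 66)*(-76) - 35 = -196/3*(-76) - 35 = 14896/3 - 35 = 14791/3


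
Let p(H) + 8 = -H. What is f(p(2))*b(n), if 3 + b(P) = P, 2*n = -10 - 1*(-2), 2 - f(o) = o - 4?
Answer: -112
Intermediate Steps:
p(H) = -8 - H
f(o) = 6 - o (f(o) = 2 - (o - 4) = 2 - (-4 + o) = 2 + (4 - o) = 6 - o)
n = -4 (n = (-10 - 1*(-2))/2 = (-10 + 2)/2 = (1/2)*(-8) = -4)
b(P) = -3 + P
f(p(2))*b(n) = (6 - (-8 - 1*2))*(-3 - 4) = (6 - (-8 - 2))*(-7) = (6 - 1*(-10))*(-7) = (6 + 10)*(-7) = 16*(-7) = -112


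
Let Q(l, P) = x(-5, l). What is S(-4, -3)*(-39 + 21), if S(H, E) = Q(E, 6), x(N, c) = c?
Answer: 54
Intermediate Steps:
Q(l, P) = l
S(H, E) = E
S(-4, -3)*(-39 + 21) = -3*(-39 + 21) = -3*(-18) = 54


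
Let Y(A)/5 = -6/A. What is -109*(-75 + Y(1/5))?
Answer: 24525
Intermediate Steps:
Y(A) = -30/A (Y(A) = 5*(-6/A) = -30/A)
-109*(-75 + Y(1/5)) = -109*(-75 - 30/(1/5)) = -109*(-75 - 30/⅕) = -109*(-75 - 30*5) = -109*(-75 - 150) = -109*(-225) = 24525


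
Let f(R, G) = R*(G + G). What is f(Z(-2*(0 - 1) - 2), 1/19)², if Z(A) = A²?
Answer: 0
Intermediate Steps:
f(R, G) = 2*G*R (f(R, G) = R*(2*G) = 2*G*R)
f(Z(-2*(0 - 1) - 2), 1/19)² = (2*(-2*(0 - 1) - 2)²/19)² = (2*(1/19)*(-2*(-1) - 2)²)² = (2*(1/19)*(2 - 2)²)² = (2*(1/19)*0²)² = (2*(1/19)*0)² = 0² = 0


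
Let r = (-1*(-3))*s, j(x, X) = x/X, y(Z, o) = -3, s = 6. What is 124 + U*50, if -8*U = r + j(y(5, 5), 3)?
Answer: 71/4 ≈ 17.750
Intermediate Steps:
r = 18 (r = -1*(-3)*6 = 3*6 = 18)
U = -17/8 (U = -(18 - 3/3)/8 = -(18 - 3*1/3)/8 = -(18 - 1)/8 = -1/8*17 = -17/8 ≈ -2.1250)
124 + U*50 = 124 - 17/8*50 = 124 - 425/4 = 71/4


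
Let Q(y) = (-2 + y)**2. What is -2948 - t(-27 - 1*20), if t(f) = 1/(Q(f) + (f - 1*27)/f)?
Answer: -332891155/112921 ≈ -2948.0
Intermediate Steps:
t(f) = 1/((-2 + f)**2 + (-27 + f)/f) (t(f) = 1/((-2 + f)**2 + (f - 1*27)/f) = 1/((-2 + f)**2 + (f - 27)/f) = 1/((-2 + f)**2 + (-27 + f)/f))
-2948 - t(-27 - 1*20) = -2948 - (-27 - 1*20)/(-27 + (-27 - 1*20) + (-27 - 1*20)*(-2 + (-27 - 1*20))**2) = -2948 - (-27 - 20)/(-27 + (-27 - 20) + (-27 - 20)*(-2 + (-27 - 20))**2) = -2948 - (-47)/(-27 - 47 - 47*(-2 - 47)**2) = -2948 - (-47)/(-27 - 47 - 47*(-49)**2) = -2948 - (-47)/(-27 - 47 - 47*2401) = -2948 - (-47)/(-27 - 47 - 112847) = -2948 - (-47)/(-112921) = -2948 - (-47)*(-1)/112921 = -2948 - 1*47/112921 = -2948 - 47/112921 = -332891155/112921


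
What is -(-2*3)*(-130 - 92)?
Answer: -1332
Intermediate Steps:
-(-2*3)*(-130 - 92) = -(-6)*(-222) = -1*1332 = -1332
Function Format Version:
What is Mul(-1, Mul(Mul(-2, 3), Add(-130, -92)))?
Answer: -1332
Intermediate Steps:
Mul(-1, Mul(Mul(-2, 3), Add(-130, -92))) = Mul(-1, Mul(-6, -222)) = Mul(-1, 1332) = -1332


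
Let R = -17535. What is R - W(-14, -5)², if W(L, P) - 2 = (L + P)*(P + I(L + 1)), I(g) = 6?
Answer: -17824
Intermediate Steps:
W(L, P) = 2 + (6 + P)*(L + P) (W(L, P) = 2 + (L + P)*(P + 6) = 2 + (L + P)*(6 + P) = 2 + (6 + P)*(L + P))
R - W(-14, -5)² = -17535 - (2 + (-5)² + 6*(-14) + 6*(-5) - 14*(-5))² = -17535 - (2 + 25 - 84 - 30 + 70)² = -17535 - 1*(-17)² = -17535 - 1*289 = -17535 - 289 = -17824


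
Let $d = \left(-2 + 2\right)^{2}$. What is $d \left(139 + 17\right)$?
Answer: $0$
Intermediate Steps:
$d = 0$ ($d = 0^{2} = 0$)
$d \left(139 + 17\right) = 0 \left(139 + 17\right) = 0 \cdot 156 = 0$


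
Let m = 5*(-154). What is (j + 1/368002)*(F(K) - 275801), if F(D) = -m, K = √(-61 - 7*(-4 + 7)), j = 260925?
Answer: -26408730157602381/368002 ≈ -7.1762e+10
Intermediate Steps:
K = I*√82 (K = √(-61 - 7*3) = √(-61 - 21) = √(-82) = I*√82 ≈ 9.0554*I)
m = -770
F(D) = 770 (F(D) = -1*(-770) = 770)
(j + 1/368002)*(F(K) - 275801) = (260925 + 1/368002)*(770 - 275801) = (260925 + 1/368002)*(-275031) = (96020921851/368002)*(-275031) = -26408730157602381/368002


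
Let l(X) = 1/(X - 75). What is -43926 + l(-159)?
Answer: -10278685/234 ≈ -43926.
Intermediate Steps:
l(X) = 1/(-75 + X)
-43926 + l(-159) = -43926 + 1/(-75 - 159) = -43926 + 1/(-234) = -43926 - 1/234 = -10278685/234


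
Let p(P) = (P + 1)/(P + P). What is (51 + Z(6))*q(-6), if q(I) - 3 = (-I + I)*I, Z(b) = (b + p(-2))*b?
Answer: 531/2 ≈ 265.50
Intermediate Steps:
p(P) = (1 + P)/(2*P) (p(P) = (1 + P)/((2*P)) = (1 + P)*(1/(2*P)) = (1 + P)/(2*P))
Z(b) = b*(¼ + b) (Z(b) = (b + (½)*(1 - 2)/(-2))*b = (b + (½)*(-½)*(-1))*b = (b + ¼)*b = (¼ + b)*b = b*(¼ + b))
q(I) = 3 (q(I) = 3 + (-I + I)*I = 3 + 0*I = 3 + 0 = 3)
(51 + Z(6))*q(-6) = (51 + 6*(¼ + 6))*3 = (51 + 6*(25/4))*3 = (51 + 75/2)*3 = (177/2)*3 = 531/2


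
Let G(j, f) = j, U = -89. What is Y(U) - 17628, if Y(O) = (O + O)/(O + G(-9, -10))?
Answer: -863683/49 ≈ -17626.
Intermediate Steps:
Y(O) = 2*O/(-9 + O) (Y(O) = (O + O)/(O - 9) = (2*O)/(-9 + O) = 2*O/(-9 + O))
Y(U) - 17628 = 2*(-89)/(-9 - 89) - 17628 = 2*(-89)/(-98) - 17628 = 2*(-89)*(-1/98) - 17628 = 89/49 - 17628 = -863683/49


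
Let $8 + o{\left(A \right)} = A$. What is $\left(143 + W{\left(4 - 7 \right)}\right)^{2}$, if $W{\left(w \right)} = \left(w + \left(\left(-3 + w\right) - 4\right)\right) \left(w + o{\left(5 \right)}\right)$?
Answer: $48841$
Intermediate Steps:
$o{\left(A \right)} = -8 + A$
$W{\left(w \right)} = \left(-7 + 2 w\right) \left(-3 + w\right)$ ($W{\left(w \right)} = \left(w + \left(\left(-3 + w\right) - 4\right)\right) \left(w + \left(-8 + 5\right)\right) = \left(w + \left(-7 + w\right)\right) \left(w - 3\right) = \left(-7 + 2 w\right) \left(-3 + w\right)$)
$\left(143 + W{\left(4 - 7 \right)}\right)^{2} = \left(143 + \left(21 - 13 \left(4 - 7\right) + 2 \left(4 - 7\right)^{2}\right)\right)^{2} = \left(143 + \left(21 - -39 + 2 \left(-3\right)^{2}\right)\right)^{2} = \left(143 + \left(21 + 39 + 2 \cdot 9\right)\right)^{2} = \left(143 + \left(21 + 39 + 18\right)\right)^{2} = \left(143 + 78\right)^{2} = 221^{2} = 48841$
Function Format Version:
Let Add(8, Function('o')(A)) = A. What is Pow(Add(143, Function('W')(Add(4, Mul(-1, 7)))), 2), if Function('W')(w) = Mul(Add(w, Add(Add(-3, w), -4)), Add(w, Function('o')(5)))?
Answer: 48841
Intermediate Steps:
Function('o')(A) = Add(-8, A)
Function('W')(w) = Mul(Add(-7, Mul(2, w)), Add(-3, w)) (Function('W')(w) = Mul(Add(w, Add(Add(-3, w), -4)), Add(w, Add(-8, 5))) = Mul(Add(w, Add(-7, w)), Add(w, -3)) = Mul(Add(-7, Mul(2, w)), Add(-3, w)))
Pow(Add(143, Function('W')(Add(4, Mul(-1, 7)))), 2) = Pow(Add(143, Add(21, Mul(-13, Add(4, Mul(-1, 7))), Mul(2, Pow(Add(4, Mul(-1, 7)), 2)))), 2) = Pow(Add(143, Add(21, Mul(-13, Add(4, -7)), Mul(2, Pow(Add(4, -7), 2)))), 2) = Pow(Add(143, Add(21, Mul(-13, -3), Mul(2, Pow(-3, 2)))), 2) = Pow(Add(143, Add(21, 39, Mul(2, 9))), 2) = Pow(Add(143, Add(21, 39, 18)), 2) = Pow(Add(143, 78), 2) = Pow(221, 2) = 48841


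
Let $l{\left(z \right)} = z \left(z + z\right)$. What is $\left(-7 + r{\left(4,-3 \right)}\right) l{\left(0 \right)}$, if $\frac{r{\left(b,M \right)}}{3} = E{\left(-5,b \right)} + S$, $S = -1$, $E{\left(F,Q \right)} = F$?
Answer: $0$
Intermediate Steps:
$l{\left(z \right)} = 2 z^{2}$ ($l{\left(z \right)} = z 2 z = 2 z^{2}$)
$r{\left(b,M \right)} = -18$ ($r{\left(b,M \right)} = 3 \left(-5 - 1\right) = 3 \left(-6\right) = -18$)
$\left(-7 + r{\left(4,-3 \right)}\right) l{\left(0 \right)} = \left(-7 - 18\right) 2 \cdot 0^{2} = - 25 \cdot 2 \cdot 0 = \left(-25\right) 0 = 0$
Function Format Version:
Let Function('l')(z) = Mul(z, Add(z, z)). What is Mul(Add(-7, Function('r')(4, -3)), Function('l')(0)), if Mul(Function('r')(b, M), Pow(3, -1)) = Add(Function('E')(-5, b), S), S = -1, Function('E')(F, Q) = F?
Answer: 0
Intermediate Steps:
Function('l')(z) = Mul(2, Pow(z, 2)) (Function('l')(z) = Mul(z, Mul(2, z)) = Mul(2, Pow(z, 2)))
Function('r')(b, M) = -18 (Function('r')(b, M) = Mul(3, Add(-5, -1)) = Mul(3, -6) = -18)
Mul(Add(-7, Function('r')(4, -3)), Function('l')(0)) = Mul(Add(-7, -18), Mul(2, Pow(0, 2))) = Mul(-25, Mul(2, 0)) = Mul(-25, 0) = 0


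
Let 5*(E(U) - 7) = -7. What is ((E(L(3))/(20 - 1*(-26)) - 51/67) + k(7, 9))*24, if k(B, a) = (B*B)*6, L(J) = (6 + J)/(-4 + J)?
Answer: 54248232/7705 ≈ 7040.7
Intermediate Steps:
L(J) = (6 + J)/(-4 + J)
E(U) = 28/5 (E(U) = 7 + (⅕)*(-7) = 7 - 7/5 = 28/5)
k(B, a) = 6*B² (k(B, a) = B²*6 = 6*B²)
((E(L(3))/(20 - 1*(-26)) - 51/67) + k(7, 9))*24 = ((28/(5*(20 - 1*(-26))) - 51/67) + 6*7²)*24 = ((28/(5*(20 + 26)) - 51*1/67) + 6*49)*24 = (((28/5)/46 - 51/67) + 294)*24 = (((28/5)*(1/46) - 51/67) + 294)*24 = ((14/115 - 51/67) + 294)*24 = (-4927/7705 + 294)*24 = (2260343/7705)*24 = 54248232/7705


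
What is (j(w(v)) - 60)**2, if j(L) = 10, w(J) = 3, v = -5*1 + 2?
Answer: 2500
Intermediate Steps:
v = -3 (v = -5 + 2 = -3)
(j(w(v)) - 60)**2 = (10 - 60)**2 = (-50)**2 = 2500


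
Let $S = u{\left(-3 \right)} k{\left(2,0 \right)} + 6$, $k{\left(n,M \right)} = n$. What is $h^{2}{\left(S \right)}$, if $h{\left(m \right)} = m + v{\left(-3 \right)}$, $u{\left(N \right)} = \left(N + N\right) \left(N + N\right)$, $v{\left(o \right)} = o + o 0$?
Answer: $5625$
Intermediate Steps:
$v{\left(o \right)} = o$ ($v{\left(o \right)} = o + 0 = o$)
$u{\left(N \right)} = 4 N^{2}$ ($u{\left(N \right)} = 2 N 2 N = 4 N^{2}$)
$S = 78$ ($S = 4 \left(-3\right)^{2} \cdot 2 + 6 = 4 \cdot 9 \cdot 2 + 6 = 36 \cdot 2 + 6 = 72 + 6 = 78$)
$h{\left(m \right)} = -3 + m$ ($h{\left(m \right)} = m - 3 = -3 + m$)
$h^{2}{\left(S \right)} = \left(-3 + 78\right)^{2} = 75^{2} = 5625$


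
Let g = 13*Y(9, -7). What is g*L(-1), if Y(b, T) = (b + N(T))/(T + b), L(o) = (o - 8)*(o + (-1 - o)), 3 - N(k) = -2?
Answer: 819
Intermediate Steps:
N(k) = 5 (N(k) = 3 - 1*(-2) = 3 + 2 = 5)
L(o) = 8 - o (L(o) = (-8 + o)*(-1) = 8 - o)
Y(b, T) = (5 + b)/(T + b) (Y(b, T) = (b + 5)/(T + b) = (5 + b)/(T + b))
g = 91 (g = 13*((5 + 9)/(-7 + 9)) = 13*(14/2) = 13*((½)*14) = 13*7 = 91)
g*L(-1) = 91*(8 - 1*(-1)) = 91*(8 + 1) = 91*9 = 819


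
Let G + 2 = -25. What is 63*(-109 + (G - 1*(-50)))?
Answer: -5418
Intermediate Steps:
G = -27 (G = -2 - 25 = -27)
63*(-109 + (G - 1*(-50))) = 63*(-109 + (-27 - 1*(-50))) = 63*(-109 + (-27 + 50)) = 63*(-109 + 23) = 63*(-86) = -5418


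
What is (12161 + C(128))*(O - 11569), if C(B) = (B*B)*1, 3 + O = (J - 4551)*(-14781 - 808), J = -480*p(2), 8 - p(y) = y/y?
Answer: 3519969784815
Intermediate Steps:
p(y) = 7 (p(y) = 8 - y/y = 8 - 1*1 = 8 - 1 = 7)
J = -3360 (J = -480*7 = -3360)
O = 123324576 (O = -3 + (-3360 - 4551)*(-14781 - 808) = -3 - 7911*(-15589) = -3 + 123324579 = 123324576)
C(B) = B² (C(B) = B²*1 = B²)
(12161 + C(128))*(O - 11569) = (12161 + 128²)*(123324576 - 11569) = (12161 + 16384)*123313007 = 28545*123313007 = 3519969784815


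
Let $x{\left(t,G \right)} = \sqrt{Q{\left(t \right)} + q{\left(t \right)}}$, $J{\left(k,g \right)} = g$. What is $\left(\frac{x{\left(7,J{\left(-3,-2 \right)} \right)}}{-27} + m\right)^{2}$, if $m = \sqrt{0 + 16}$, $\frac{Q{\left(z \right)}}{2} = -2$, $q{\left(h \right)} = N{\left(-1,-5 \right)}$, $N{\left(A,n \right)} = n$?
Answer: $\frac{\left(36 - i\right)^{2}}{81} \approx 15.988 - 0.88889 i$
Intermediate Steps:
$q{\left(h \right)} = -5$
$Q{\left(z \right)} = -4$ ($Q{\left(z \right)} = 2 \left(-2\right) = -4$)
$x{\left(t,G \right)} = 3 i$ ($x{\left(t,G \right)} = \sqrt{-4 - 5} = \sqrt{-9} = 3 i$)
$m = 4$ ($m = \sqrt{16} = 4$)
$\left(\frac{x{\left(7,J{\left(-3,-2 \right)} \right)}}{-27} + m\right)^{2} = \left(\frac{3 i}{-27} + 4\right)^{2} = \left(3 i \left(- \frac{1}{27}\right) + 4\right)^{2} = \left(- \frac{i}{9} + 4\right)^{2} = \left(4 - \frac{i}{9}\right)^{2}$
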